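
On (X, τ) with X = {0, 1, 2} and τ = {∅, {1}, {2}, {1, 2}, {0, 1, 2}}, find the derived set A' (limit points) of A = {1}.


A' = {0}

For each x ∈ X, list the open sets U ∈ τ with x ∈ U, then check whether U ∩ (A ∖ {x}) ≠ ∅ for every such U.
  x = 0: opens ∋ x are {0, 1, 2}; each meets A ∖ {0}, so x IS a limit point.
  x = 1: open {1} ∋ x has {1} ∩ (A ∖ {1}) = ∅, so x is NOT a limit point.
  x = 2: open {2} ∋ x has {2} ∩ (A ∖ {2}) = ∅, so x is NOT a limit point.
Collecting: A' = {0}.


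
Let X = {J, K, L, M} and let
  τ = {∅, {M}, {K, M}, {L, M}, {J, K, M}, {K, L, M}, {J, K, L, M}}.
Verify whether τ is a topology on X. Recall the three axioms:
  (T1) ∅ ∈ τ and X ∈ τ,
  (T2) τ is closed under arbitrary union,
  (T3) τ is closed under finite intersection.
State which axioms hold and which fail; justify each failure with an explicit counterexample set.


τ IS a topology on X.

Axiom (T1): ∅ ∈ τ? Yes; X ∈ τ? Yes.
Axiom (T2/T3): check pairwise unions and intersections of members of τ.
All pairwise intersections and unions checked — each lies in τ. Therefore τ satisfies (T1), (T2), (T3): it IS a topology on X.


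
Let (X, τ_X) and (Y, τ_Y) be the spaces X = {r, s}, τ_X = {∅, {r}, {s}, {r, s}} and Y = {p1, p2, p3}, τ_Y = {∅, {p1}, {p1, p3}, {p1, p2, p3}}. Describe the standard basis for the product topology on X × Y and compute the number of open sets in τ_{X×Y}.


Basis B = {∅ × ∅, {r} × {p1}, {s} × {p1}, {r} × {p1, p3}, {r, s} × {p1}, {s} × {p1, p3}, {r} × {p1, p2, p3}, {s} × {p1, p2, p3}, {r, s} × {p1, p3}, {r, s} × {p1, p2, p3}}; |τ_{X×Y}| = 16.

Enumerate products U × V with U ∈ τ_X, V ∈ τ_Y (deduplicated):
  ∅ × ∅ = {} (∅)
  {r} × {p1} = {(r,p1)}
  {s} × {p1} = {(s,p1)}
  {r} × {p1, p3} = {(r,p1), (r,p3)}
  {r, s} × {p1} = {(r,p1), (s,p1)}
  {s} × {p1, p3} = {(s,p1), (s,p3)}
  {r} × {p1, p2, p3} = {(r,p1), (r,p2), (r,p3)}
  {s} × {p1, p2, p3} = {(s,p1), (s,p2), (s,p3)}
  {r, s} × {p1, p3} = {(r,p1), (r,p3), (s,p1), (s,p3)}
  {r, s} × {p1, p2, p3} = {(r,p1), (r,p2), (r,p3), (s,p1), (s,p2), (s,p3)}
These 10 distinct sets form the basis B.
Close under arbitrary unions to get τ_{X×Y}; counting gives |τ_{X×Y}| = 16.


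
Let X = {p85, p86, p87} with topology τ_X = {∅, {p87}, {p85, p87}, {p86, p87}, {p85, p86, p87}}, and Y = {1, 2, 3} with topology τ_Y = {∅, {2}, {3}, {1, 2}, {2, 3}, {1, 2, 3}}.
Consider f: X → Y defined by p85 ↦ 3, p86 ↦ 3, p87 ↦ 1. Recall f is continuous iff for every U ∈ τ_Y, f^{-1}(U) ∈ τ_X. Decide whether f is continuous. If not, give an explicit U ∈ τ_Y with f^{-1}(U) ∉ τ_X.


f is NOT continuous.

Compute f^{-1}(U) for each U ∈ τ_Y:
  U = ∅: f^{-1}(U) = ∅ ∈ τ_X ✓.
  U = {2}: f^{-1}(U) = ∅ ∈ τ_X ✓.
  U = {3}: f^{-1}(U) = {p85, p86} ∉ τ_X ✗.
  U = {1, 2}: f^{-1}(U) = {p87} ∈ τ_X ✓.
  U = {2, 3}: f^{-1}(U) = {p85, p86} ∉ τ_X ✗.
  U = {1, 2, 3}: f^{-1}(U) = {p85, p86, p87} ∈ τ_X ✓.
Found U = {3} with f^{-1}(U) = {p85, p86} not in τ_X. Therefore f is NOT continuous.


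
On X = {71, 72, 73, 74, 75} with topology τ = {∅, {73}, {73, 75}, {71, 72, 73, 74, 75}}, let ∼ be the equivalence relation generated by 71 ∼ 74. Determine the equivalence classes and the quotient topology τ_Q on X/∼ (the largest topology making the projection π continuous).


X/∼ = {[71=74], [72], [73], [75]}; |τ_Q| = 4.

Equivalence classes: [71=74], [72], [73], [75].
Quotient map π: X → X/∼ sends 71 ↦ [71=74], 72 ↦ [72], 73 ↦ [73], 74 ↦ [71=74], 75 ↦ [75].
For each subset V ⊆ X/∼, compute π^{-1}(V) ⊆ X and check whether π^{-1}(V) ∈ τ. V is open in τ_Q iff π^{-1}(V) ∈ τ.
  V = {}: π^{-1}(V) = ∅ ∈ τ ✓.
  V = {[71=74]}: π^{-1}(V) = {71, 74} ∉ τ ✗.
  V = {[72]}: π^{-1}(V) = {72} ∉ τ ✗.
  V = {[71=74], [72]}: π^{-1}(V) = {71, 72, 74} ∉ τ ✗.
  V = {[73]}: π^{-1}(V) = {73} ∈ τ ✓.
  V = {[71=74], [73]}: π^{-1}(V) = {71, 73, 74} ∉ τ ✗.
  V = {[72], [73]}: π^{-1}(V) = {72, 73} ∉ τ ✗.
  V = {[71=74], [72], [73]}: π^{-1}(V) = {71, 72, 73, 74} ∉ τ ✗.
  V = {[75]}: π^{-1}(V) = {75} ∉ τ ✗.
  V = {[71=74], [75]}: π^{-1}(V) = {71, 74, 75} ∉ τ ✗.
  V = {[72], [75]}: π^{-1}(V) = {72, 75} ∉ τ ✗.
  V = {[71=74], [72], [75]}: π^{-1}(V) = {71, 72, 74, 75} ∉ τ ✗.
  V = {[73], [75]}: π^{-1}(V) = {73, 75} ∈ τ ✓.
  V = {[71=74], [73], [75]}: π^{-1}(V) = {71, 73, 74, 75} ∉ τ ✗.
  V = {[72], [73], [75]}: π^{-1}(V) = {72, 73, 75} ∉ τ ✗.
  V = {[71=74], [72], [73], [75]}: π^{-1}(V) = {71, 72, 73, 74, 75} ∈ τ ✓.
Open sets in the quotient: τ_Q = {{}, {[73]}, {[73], [75]}, {[71=74], [72], [73], [75]}} (4 elements).


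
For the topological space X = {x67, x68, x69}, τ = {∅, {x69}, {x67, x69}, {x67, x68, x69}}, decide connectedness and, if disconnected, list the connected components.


(X, τ) is connected.

Find clopen sets (U ∈ τ with X ∖ U ∈ τ):
  U = ∅, X ∖ U = {x67, x68, x69} — both open, so U is clopen.
  U = {x67, x68, x69}, X ∖ U = ∅ — both open, so U is clopen.
Only trivial clopens (∅ and X) exist, so (X, τ) is connected.
Compute connected components by grouping points that agree on all clopens:
  component: {x67, x68, x69}


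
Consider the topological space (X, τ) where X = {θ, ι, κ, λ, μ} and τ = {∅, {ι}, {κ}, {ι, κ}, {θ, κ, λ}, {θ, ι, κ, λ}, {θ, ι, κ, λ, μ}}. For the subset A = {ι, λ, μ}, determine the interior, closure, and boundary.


int(A) = {ι}, cl(A) = {θ, ι, λ, μ}, ∂A = {θ, λ, μ}.

Closed sets in (X, τ) are complements of opens:
  closed(X, τ) = {∅, {μ}, {ι, μ}, {θ, λ, μ}, {θ, ι, λ, μ}, {θ, κ, λ, μ}, {θ, ι, κ, λ, μ}}.
int(A) = ⋃ {U ∈ τ : U ⊆ A}. Opens contained in A: ∅, {ι}.
Taking the union of these: int(A) = {ι}.
cl(A) = ⋂ {C closed : A ⊆ C}. Closed sets containing A: {θ, ι, λ, μ}, {θ, ι, κ, λ, μ}.
Intersecting these: cl(A) = {θ, ι, λ, μ}.
∂A = cl(A) ∖ int(A) = {θ, ι, λ, μ} ∖ {ι} = {θ, λ, μ}.


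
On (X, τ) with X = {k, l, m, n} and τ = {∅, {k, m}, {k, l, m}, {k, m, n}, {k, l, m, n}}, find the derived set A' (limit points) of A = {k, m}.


A' = {k, l, m, n}

For each x ∈ X, list the open sets U ∈ τ with x ∈ U, then check whether U ∩ (A ∖ {x}) ≠ ∅ for every such U.
  x = k: opens ∋ x are {k, m}, {k, l, m}, {k, m, n}, {k, l, m, n}; each meets A ∖ {k}, so x IS a limit point.
  x = l: opens ∋ x are {k, l, m}, {k, l, m, n}; each meets A ∖ {l}, so x IS a limit point.
  x = m: opens ∋ x are {k, m}, {k, l, m}, {k, m, n}, {k, l, m, n}; each meets A ∖ {m}, so x IS a limit point.
  x = n: opens ∋ x are {k, m, n}, {k, l, m, n}; each meets A ∖ {n}, so x IS a limit point.
Collecting: A' = {k, l, m, n}.


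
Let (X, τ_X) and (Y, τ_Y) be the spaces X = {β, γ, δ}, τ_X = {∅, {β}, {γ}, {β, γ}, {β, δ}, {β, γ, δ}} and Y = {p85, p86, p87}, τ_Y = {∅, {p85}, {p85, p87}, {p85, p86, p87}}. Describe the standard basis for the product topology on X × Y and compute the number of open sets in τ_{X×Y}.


Basis B = {∅ × ∅, {β} × {p85}, {γ} × {p85}, {β} × {p85, p87}, {β, γ} × {p85}, {β, δ} × {p85}, {γ} × {p85, p87}, {β} × {p85, p86, p87}, {β, γ, δ} × {p85}, {γ} × {p85, p86, p87}, {β, γ} × {p85, p87}, {β, δ} × {p85, p87}, {β, γ} × {p85, p86, p87}, {β, δ} × {p85, p86, p87}, {β, γ, δ} × {p85, p87}, {β, γ, δ} × {p85, p86, p87}}; |τ_{X×Y}| = 40.

Enumerate products U × V with U ∈ τ_X, V ∈ τ_Y (deduplicated):
  ∅ × ∅ = {} (∅)
  {β} × {p85} = {(β,p85)}
  {γ} × {p85} = {(γ,p85)}
  {β} × {p85, p87} = {(β,p85), (β,p87)}
  {β, γ} × {p85} = {(β,p85), (γ,p85)}
  {β, δ} × {p85} = {(β,p85), (δ,p85)}
  {γ} × {p85, p87} = {(γ,p85), (γ,p87)}
  {β} × {p85, p86, p87} = {(β,p85), (β,p86), (β,p87)}
  {β, γ, δ} × {p85} = {(β,p85), (γ,p85), (δ,p85)}
  {γ} × {p85, p86, p87} = {(γ,p85), (γ,p86), (γ,p87)}
  {β, γ} × {p85, p87} = {(β,p85), (β,p87), (γ,p85), (γ,p87)}
  {β, δ} × {p85, p87} = {(β,p85), (β,p87), (δ,p85), (δ,p87)}
  {β, γ} × {p85, p86, p87} = {(β,p85), (β,p86), (β,p87), (γ,p85), (γ,p86), (γ,p87)}
  {β, δ} × {p85, p86, p87} = {(β,p85), (β,p86), (β,p87), (δ,p85), (δ,p86), (δ,p87)}
  {β, γ, δ} × {p85, p87} = {(β,p85), (β,p87), (γ,p85), (γ,p87), (δ,p85), (δ,p87)}
  {β, γ, δ} × {p85, p86, p87} = {(β,p85), (β,p86), (β,p87), (γ,p85), (γ,p86), (γ,p87), (δ,p85), (δ,p86), (δ,p87)}
These 16 distinct sets form the basis B.
Close under arbitrary unions to get τ_{X×Y}; counting gives |τ_{X×Y}| = 40.


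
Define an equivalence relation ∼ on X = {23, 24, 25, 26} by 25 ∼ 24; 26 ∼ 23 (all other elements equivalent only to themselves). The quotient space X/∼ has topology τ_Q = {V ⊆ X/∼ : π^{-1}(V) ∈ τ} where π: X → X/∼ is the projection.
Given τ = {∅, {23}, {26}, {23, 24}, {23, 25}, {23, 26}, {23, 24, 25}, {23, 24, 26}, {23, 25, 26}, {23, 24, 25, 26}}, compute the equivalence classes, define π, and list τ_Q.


X/∼ = {[23=26], [24=25]}; |τ_Q| = 3.

Equivalence classes: [23=26], [24=25].
Quotient map π: X → X/∼ sends 23 ↦ [23=26], 24 ↦ [24=25], 25 ↦ [24=25], 26 ↦ [23=26].
For each subset V ⊆ X/∼, compute π^{-1}(V) ⊆ X and check whether π^{-1}(V) ∈ τ. V is open in τ_Q iff π^{-1}(V) ∈ τ.
  V = {}: π^{-1}(V) = ∅ ∈ τ ✓.
  V = {[23=26]}: π^{-1}(V) = {23, 26} ∈ τ ✓.
  V = {[24=25]}: π^{-1}(V) = {24, 25} ∉ τ ✗.
  V = {[23=26], [24=25]}: π^{-1}(V) = {23, 24, 25, 26} ∈ τ ✓.
Open sets in the quotient: τ_Q = {{}, {[23=26]}, {[23=26], [24=25]}} (3 elements).


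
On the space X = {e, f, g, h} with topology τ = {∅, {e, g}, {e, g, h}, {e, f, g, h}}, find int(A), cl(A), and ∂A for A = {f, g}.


int(A) = ∅, cl(A) = {e, f, g, h}, ∂A = {e, f, g, h}.

Closed sets in (X, τ) are complements of opens:
  closed(X, τ) = {∅, {f}, {f, h}, {e, f, g, h}}.
int(A) = ⋃ {U ∈ τ : U ⊆ A}. Opens contained in A: ∅.
Taking the union of these: int(A) = ∅.
cl(A) = ⋂ {C closed : A ⊆ C}. Closed sets containing A: {e, f, g, h}.
Intersecting these: cl(A) = {e, f, g, h}.
∂A = cl(A) ∖ int(A) = {e, f, g, h} ∖ ∅ = {e, f, g, h}.


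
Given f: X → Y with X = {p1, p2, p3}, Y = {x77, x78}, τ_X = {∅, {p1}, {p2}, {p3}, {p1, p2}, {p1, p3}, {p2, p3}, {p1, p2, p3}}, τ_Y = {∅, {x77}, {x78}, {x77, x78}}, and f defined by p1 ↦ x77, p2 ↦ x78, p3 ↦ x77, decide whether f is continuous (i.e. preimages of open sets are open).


f IS continuous.

Compute f^{-1}(U) for each U ∈ τ_Y:
  U = ∅: f^{-1}(U) = ∅ ∈ τ_X ✓.
  U = {x77}: f^{-1}(U) = {p1, p3} ∈ τ_X ✓.
  U = {x78}: f^{-1}(U) = {p2} ∈ τ_X ✓.
  U = {x77, x78}: f^{-1}(U) = {p1, p2, p3} ∈ τ_X ✓.
Every preimage lies in τ_X, so f IS continuous.


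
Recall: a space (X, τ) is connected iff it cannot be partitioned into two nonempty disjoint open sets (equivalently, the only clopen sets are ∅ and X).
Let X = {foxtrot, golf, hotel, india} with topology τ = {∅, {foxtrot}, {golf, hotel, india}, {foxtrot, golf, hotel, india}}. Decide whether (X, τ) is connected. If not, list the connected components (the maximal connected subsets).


(X, τ) is disconnected; components = [{foxtrot}, {golf, hotel, india}].

Find clopen sets (U ∈ τ with X ∖ U ∈ τ):
  U = ∅, X ∖ U = {foxtrot, golf, hotel, india} — both open, so U is clopen.
  U = {foxtrot}, X ∖ U = {golf, hotel, india} — both open, so U is clopen.
  U = {golf, hotel, india}, X ∖ U = {foxtrot} — both open, so U is clopen.
  U = {foxtrot, golf, hotel, india}, X ∖ U = ∅ — both open, so U is clopen.
Nontrivial clopen(s) exist: e.g. {golf, hotel, india}. So (X, τ) is disconnected.
Compute connected components by grouping points that agree on all clopens:
  component: {foxtrot}
  component: {golf, hotel, india}


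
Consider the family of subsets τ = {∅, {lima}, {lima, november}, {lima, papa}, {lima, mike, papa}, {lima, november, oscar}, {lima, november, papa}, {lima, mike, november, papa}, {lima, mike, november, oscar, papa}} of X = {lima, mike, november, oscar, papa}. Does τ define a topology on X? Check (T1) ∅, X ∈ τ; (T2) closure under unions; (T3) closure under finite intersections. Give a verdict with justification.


τ is NOT a topology on X.

Axiom (T1): ∅ ∈ τ? Yes; X ∈ τ? Yes.
Axiom (T2/T3): check pairwise unions and intersections of members of τ.
Counterexample for (T2): {lima, papa} ∪ {lima, november, oscar} = {lima, november, oscar, papa} ∉ τ. Therefore τ is NOT a topology.


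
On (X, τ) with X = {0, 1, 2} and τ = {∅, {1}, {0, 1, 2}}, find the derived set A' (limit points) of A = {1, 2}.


A' = {0, 2}

For each x ∈ X, list the open sets U ∈ τ with x ∈ U, then check whether U ∩ (A ∖ {x}) ≠ ∅ for every such U.
  x = 0: opens ∋ x are {0, 1, 2}; each meets A ∖ {0}, so x IS a limit point.
  x = 1: open {1} ∋ x has {1} ∩ (A ∖ {1}) = ∅, so x is NOT a limit point.
  x = 2: opens ∋ x are {0, 1, 2}; each meets A ∖ {2}, so x IS a limit point.
Collecting: A' = {0, 2}.


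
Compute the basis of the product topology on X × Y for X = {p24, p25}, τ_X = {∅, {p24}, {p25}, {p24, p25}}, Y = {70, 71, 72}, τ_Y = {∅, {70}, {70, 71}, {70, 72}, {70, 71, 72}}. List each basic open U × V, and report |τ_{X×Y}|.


Basis B = {∅ × ∅, {p24} × {70}, {p25} × {70}, {p24} × {70, 71}, {p24} × {70, 72}, {p24, p25} × {70}, {p25} × {70, 71}, {p25} × {70, 72}, {p24} × {70, 71, 72}, {p25} × {70, 71, 72}, {p24, p25} × {70, 71}, {p24, p25} × {70, 72}, {p24, p25} × {70, 71, 72}}; |τ_{X×Y}| = 25.

Enumerate products U × V with U ∈ τ_X, V ∈ τ_Y (deduplicated):
  ∅ × ∅ = {} (∅)
  {p24} × {70} = {(p24,70)}
  {p25} × {70} = {(p25,70)}
  {p24} × {70, 71} = {(p24,70), (p24,71)}
  {p24} × {70, 72} = {(p24,70), (p24,72)}
  {p24, p25} × {70} = {(p24,70), (p25,70)}
  {p25} × {70, 71} = {(p25,70), (p25,71)}
  {p25} × {70, 72} = {(p25,70), (p25,72)}
  {p24} × {70, 71, 72} = {(p24,70), (p24,71), (p24,72)}
  {p25} × {70, 71, 72} = {(p25,70), (p25,71), (p25,72)}
  {p24, p25} × {70, 71} = {(p24,70), (p24,71), (p25,70), (p25,71)}
  {p24, p25} × {70, 72} = {(p24,70), (p24,72), (p25,70), (p25,72)}
  {p24, p25} × {70, 71, 72} = {(p24,70), (p24,71), (p24,72), (p25,70), (p25,71), (p25,72)}
These 13 distinct sets form the basis B.
Close under arbitrary unions to get τ_{X×Y}; counting gives |τ_{X×Y}| = 25.


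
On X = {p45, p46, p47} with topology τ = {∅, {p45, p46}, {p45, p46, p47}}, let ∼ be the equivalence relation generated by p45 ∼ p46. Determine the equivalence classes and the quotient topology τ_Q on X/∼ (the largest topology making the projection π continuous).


X/∼ = {[p45=p46], [p47]}; |τ_Q| = 3.

Equivalence classes: [p45=p46], [p47].
Quotient map π: X → X/∼ sends p45 ↦ [p45=p46], p46 ↦ [p45=p46], p47 ↦ [p47].
For each subset V ⊆ X/∼, compute π^{-1}(V) ⊆ X and check whether π^{-1}(V) ∈ τ. V is open in τ_Q iff π^{-1}(V) ∈ τ.
  V = {}: π^{-1}(V) = ∅ ∈ τ ✓.
  V = {[p45=p46]}: π^{-1}(V) = {p45, p46} ∈ τ ✓.
  V = {[p47]}: π^{-1}(V) = {p47} ∉ τ ✗.
  V = {[p45=p46], [p47]}: π^{-1}(V) = {p45, p46, p47} ∈ τ ✓.
Open sets in the quotient: τ_Q = {{}, {[p45=p46]}, {[p45=p46], [p47]}} (3 elements).


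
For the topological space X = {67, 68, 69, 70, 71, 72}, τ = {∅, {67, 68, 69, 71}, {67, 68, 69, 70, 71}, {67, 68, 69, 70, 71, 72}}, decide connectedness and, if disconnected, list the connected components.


(X, τ) is connected.

Find clopen sets (U ∈ τ with X ∖ U ∈ τ):
  U = ∅, X ∖ U = {67, 68, 69, 70, 71, 72} — both open, so U is clopen.
  U = {67, 68, 69, 70, 71, 72}, X ∖ U = ∅ — both open, so U is clopen.
Only trivial clopens (∅ and X) exist, so (X, τ) is connected.
Compute connected components by grouping points that agree on all clopens:
  component: {67, 68, 69, 70, 71, 72}


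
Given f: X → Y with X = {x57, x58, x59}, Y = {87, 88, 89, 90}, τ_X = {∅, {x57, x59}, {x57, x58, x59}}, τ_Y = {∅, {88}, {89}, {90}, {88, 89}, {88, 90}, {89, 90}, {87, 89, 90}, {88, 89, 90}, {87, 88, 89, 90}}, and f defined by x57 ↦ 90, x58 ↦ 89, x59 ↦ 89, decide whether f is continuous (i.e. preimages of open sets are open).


f is NOT continuous.

Compute f^{-1}(U) for each U ∈ τ_Y:
  U = ∅: f^{-1}(U) = ∅ ∈ τ_X ✓.
  U = {88}: f^{-1}(U) = ∅ ∈ τ_X ✓.
  U = {89}: f^{-1}(U) = {x58, x59} ∉ τ_X ✗.
  U = {90}: f^{-1}(U) = {x57} ∉ τ_X ✗.
  U = {88, 89}: f^{-1}(U) = {x58, x59} ∉ τ_X ✗.
  U = {88, 90}: f^{-1}(U) = {x57} ∉ τ_X ✗.
  U = {89, 90}: f^{-1}(U) = {x57, x58, x59} ∈ τ_X ✓.
  U = {87, 89, 90}: f^{-1}(U) = {x57, x58, x59} ∈ τ_X ✓.
  U = {88, 89, 90}: f^{-1}(U) = {x57, x58, x59} ∈ τ_X ✓.
  U = {87, 88, 89, 90}: f^{-1}(U) = {x57, x58, x59} ∈ τ_X ✓.
Found U = {89} with f^{-1}(U) = {x58, x59} not in τ_X. Therefore f is NOT continuous.


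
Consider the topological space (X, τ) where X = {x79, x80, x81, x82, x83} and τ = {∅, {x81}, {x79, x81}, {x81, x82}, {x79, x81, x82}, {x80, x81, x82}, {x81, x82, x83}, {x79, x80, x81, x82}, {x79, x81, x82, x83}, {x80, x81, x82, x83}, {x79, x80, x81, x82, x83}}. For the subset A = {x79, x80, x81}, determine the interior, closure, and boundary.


int(A) = {x79, x81}, cl(A) = {x79, x80, x81, x82, x83}, ∂A = {x80, x82, x83}.

Closed sets in (X, τ) are complements of opens:
  closed(X, τ) = {∅, {x79}, {x80}, {x83}, {x79, x80}, {x79, x83}, {x80, x83}, {x79, x80, x83}, {x80, x82, x83}, {x79, x80, x82, x83}, {x79, x80, x81, x82, x83}}.
int(A) = ⋃ {U ∈ τ : U ⊆ A}. Opens contained in A: ∅, {x81}, {x79, x81}.
Taking the union of these: int(A) = {x79, x81}.
cl(A) = ⋂ {C closed : A ⊆ C}. Closed sets containing A: {x79, x80, x81, x82, x83}.
Intersecting these: cl(A) = {x79, x80, x81, x82, x83}.
∂A = cl(A) ∖ int(A) = {x79, x80, x81, x82, x83} ∖ {x79, x81} = {x80, x82, x83}.


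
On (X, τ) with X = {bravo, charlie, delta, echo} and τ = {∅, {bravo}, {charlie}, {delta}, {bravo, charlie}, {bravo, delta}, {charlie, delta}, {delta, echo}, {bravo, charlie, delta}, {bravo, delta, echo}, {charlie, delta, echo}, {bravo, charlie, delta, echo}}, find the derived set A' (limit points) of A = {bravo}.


A' = ∅

For each x ∈ X, list the open sets U ∈ τ with x ∈ U, then check whether U ∩ (A ∖ {x}) ≠ ∅ for every such U.
  x = bravo: open {bravo} ∋ x has {bravo} ∩ (A ∖ {bravo}) = ∅, so x is NOT a limit point.
  x = charlie: open {charlie} ∋ x has {charlie} ∩ (A ∖ {charlie}) = ∅, so x is NOT a limit point.
  x = delta: open {delta} ∋ x has {delta} ∩ (A ∖ {delta}) = ∅, so x is NOT a limit point.
  x = echo: open {delta, echo} ∋ x has {delta, echo} ∩ (A ∖ {echo}) = ∅, so x is NOT a limit point.
Collecting: A' = ∅.


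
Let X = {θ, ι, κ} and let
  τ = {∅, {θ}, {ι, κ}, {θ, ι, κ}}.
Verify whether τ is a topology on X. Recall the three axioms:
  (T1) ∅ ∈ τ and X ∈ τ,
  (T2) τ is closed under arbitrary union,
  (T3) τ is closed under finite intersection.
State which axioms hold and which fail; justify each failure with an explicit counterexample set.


τ IS a topology on X.

Axiom (T1): ∅ ∈ τ? Yes; X ∈ τ? Yes.
Axiom (T2/T3): check pairwise unions and intersections of members of τ.
All pairwise intersections and unions checked — each lies in τ. Therefore τ satisfies (T1), (T2), (T3): it IS a topology on X.


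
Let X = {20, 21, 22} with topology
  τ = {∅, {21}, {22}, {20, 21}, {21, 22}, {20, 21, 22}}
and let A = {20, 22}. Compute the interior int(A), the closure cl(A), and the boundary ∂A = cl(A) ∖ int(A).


int(A) = {22}, cl(A) = {20, 22}, ∂A = {20}.

Closed sets in (X, τ) are complements of opens:
  closed(X, τ) = {∅, {20}, {22}, {20, 21}, {20, 22}, {20, 21, 22}}.
int(A) = ⋃ {U ∈ τ : U ⊆ A}. Opens contained in A: ∅, {22}.
Taking the union of these: int(A) = {22}.
cl(A) = ⋂ {C closed : A ⊆ C}. Closed sets containing A: {20, 22}, {20, 21, 22}.
Intersecting these: cl(A) = {20, 22}.
∂A = cl(A) ∖ int(A) = {20, 22} ∖ {22} = {20}.


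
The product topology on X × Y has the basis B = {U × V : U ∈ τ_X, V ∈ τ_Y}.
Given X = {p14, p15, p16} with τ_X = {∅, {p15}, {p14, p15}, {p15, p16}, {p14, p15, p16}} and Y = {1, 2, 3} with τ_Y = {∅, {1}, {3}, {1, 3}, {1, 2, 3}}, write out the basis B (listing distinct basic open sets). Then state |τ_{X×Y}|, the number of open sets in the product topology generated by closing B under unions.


Basis B = {∅ × ∅, {p15} × {1}, {p15} × {3}, {p14, p15} × {1}, {p14, p15} × {3}, {p15} × {1, 3}, {p15, p16} × {1}, {p15, p16} × {3}, {p14, p15, p16} × {1}, {p14, p15, p16} × {3}, {p15} × {1, 2, 3}, {p14, p15} × {1, 3}, {p15, p16} × {1, 3}, {p14, p15} × {1, 2, 3}, {p14, p15, p16} × {1, 3}, {p15, p16} × {1, 2, 3}, {p14, p15, p16} × {1, 2, 3}}; |τ_{X×Y}| = 50.

Enumerate products U × V with U ∈ τ_X, V ∈ τ_Y (deduplicated):
  ∅ × ∅ = {} (∅)
  {p15} × {1} = {(p15,1)}
  {p15} × {3} = {(p15,3)}
  {p14, p15} × {1} = {(p14,1), (p15,1)}
  {p14, p15} × {3} = {(p14,3), (p15,3)}
  {p15} × {1, 3} = {(p15,1), (p15,3)}
  {p15, p16} × {1} = {(p15,1), (p16,1)}
  {p15, p16} × {3} = {(p15,3), (p16,3)}
  {p14, p15, p16} × {1} = {(p14,1), (p15,1), (p16,1)}
  {p14, p15, p16} × {3} = {(p14,3), (p15,3), (p16,3)}
  {p15} × {1, 2, 3} = {(p15,1), (p15,2), (p15,3)}
  {p14, p15} × {1, 3} = {(p14,1), (p14,3), (p15,1), (p15,3)}
  {p15, p16} × {1, 3} = {(p15,1), (p15,3), (p16,1), (p16,3)}
  {p14, p15} × {1, 2, 3} = {(p14,1), (p14,2), (p14,3), (p15,1), (p15,2), (p15,3)}
  {p14, p15, p16} × {1, 3} = {(p14,1), (p14,3), (p15,1), (p15,3), (p16,1), (p16,3)}
  {p15, p16} × {1, 2, 3} = {(p15,1), (p15,2), (p15,3), (p16,1), (p16,2), (p16,3)}
  {p14, p15, p16} × {1, 2, 3} = {(p14,1), (p14,2), (p14,3), (p15,1), (p15,2), (p15,3), (p16,1), (p16,2), (p16,3)}
These 17 distinct sets form the basis B.
Close under arbitrary unions to get τ_{X×Y}; counting gives |τ_{X×Y}| = 50.


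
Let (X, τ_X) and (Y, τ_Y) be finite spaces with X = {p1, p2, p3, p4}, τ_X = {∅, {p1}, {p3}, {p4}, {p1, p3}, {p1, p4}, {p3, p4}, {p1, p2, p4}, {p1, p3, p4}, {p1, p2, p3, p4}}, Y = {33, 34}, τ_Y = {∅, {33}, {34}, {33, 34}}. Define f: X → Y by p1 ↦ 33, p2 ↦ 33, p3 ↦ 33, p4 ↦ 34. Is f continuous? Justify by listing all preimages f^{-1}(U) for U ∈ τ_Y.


f is NOT continuous.

Compute f^{-1}(U) for each U ∈ τ_Y:
  U = ∅: f^{-1}(U) = ∅ ∈ τ_X ✓.
  U = {33}: f^{-1}(U) = {p1, p2, p3} ∉ τ_X ✗.
  U = {34}: f^{-1}(U) = {p4} ∈ τ_X ✓.
  U = {33, 34}: f^{-1}(U) = {p1, p2, p3, p4} ∈ τ_X ✓.
Found U = {33} with f^{-1}(U) = {p1, p2, p3} not in τ_X. Therefore f is NOT continuous.


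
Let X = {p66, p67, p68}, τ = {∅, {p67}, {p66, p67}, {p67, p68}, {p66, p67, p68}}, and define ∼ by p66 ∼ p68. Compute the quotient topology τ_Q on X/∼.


X/∼ = {[p66=p68], [p67]}; |τ_Q| = 3.

Equivalence classes: [p66=p68], [p67].
Quotient map π: X → X/∼ sends p66 ↦ [p66=p68], p67 ↦ [p67], p68 ↦ [p66=p68].
For each subset V ⊆ X/∼, compute π^{-1}(V) ⊆ X and check whether π^{-1}(V) ∈ τ. V is open in τ_Q iff π^{-1}(V) ∈ τ.
  V = {}: π^{-1}(V) = ∅ ∈ τ ✓.
  V = {[p66=p68]}: π^{-1}(V) = {p66, p68} ∉ τ ✗.
  V = {[p67]}: π^{-1}(V) = {p67} ∈ τ ✓.
  V = {[p66=p68], [p67]}: π^{-1}(V) = {p66, p67, p68} ∈ τ ✓.
Open sets in the quotient: τ_Q = {{}, {[p67]}, {[p66=p68], [p67]}} (3 elements).


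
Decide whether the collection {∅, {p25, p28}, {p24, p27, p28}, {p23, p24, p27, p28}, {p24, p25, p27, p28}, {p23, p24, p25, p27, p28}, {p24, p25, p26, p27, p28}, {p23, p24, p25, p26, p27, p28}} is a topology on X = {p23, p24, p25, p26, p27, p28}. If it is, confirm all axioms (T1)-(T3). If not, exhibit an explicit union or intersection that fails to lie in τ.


τ is NOT a topology on X.

Axiom (T1): ∅ ∈ τ? Yes; X ∈ τ? Yes.
Axiom (T2/T3): check pairwise unions and intersections of members of τ.
Counterexample for (T3): {p25, p28} ∩ {p24, p27, p28} = {p28} ∉ τ. Therefore τ is NOT a topology.


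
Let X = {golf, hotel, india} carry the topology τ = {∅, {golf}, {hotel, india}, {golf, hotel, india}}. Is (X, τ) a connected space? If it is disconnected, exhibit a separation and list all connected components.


(X, τ) is disconnected; components = [{golf}, {hotel, india}].

Find clopen sets (U ∈ τ with X ∖ U ∈ τ):
  U = ∅, X ∖ U = {golf, hotel, india} — both open, so U is clopen.
  U = {golf}, X ∖ U = {hotel, india} — both open, so U is clopen.
  U = {hotel, india}, X ∖ U = {golf} — both open, so U is clopen.
  U = {golf, hotel, india}, X ∖ U = ∅ — both open, so U is clopen.
Nontrivial clopen(s) exist: e.g. {hotel, india}. So (X, τ) is disconnected.
Compute connected components by grouping points that agree on all clopens:
  component: {golf}
  component: {hotel, india}


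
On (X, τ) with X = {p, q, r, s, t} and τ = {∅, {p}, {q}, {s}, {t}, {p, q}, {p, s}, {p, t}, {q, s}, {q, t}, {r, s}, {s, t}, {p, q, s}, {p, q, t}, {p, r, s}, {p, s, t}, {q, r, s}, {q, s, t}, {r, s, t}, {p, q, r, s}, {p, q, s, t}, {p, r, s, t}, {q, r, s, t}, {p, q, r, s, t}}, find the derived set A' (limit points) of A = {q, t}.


A' = ∅

For each x ∈ X, list the open sets U ∈ τ with x ∈ U, then check whether U ∩ (A ∖ {x}) ≠ ∅ for every such U.
  x = p: open {p} ∋ x has {p} ∩ (A ∖ {p}) = ∅, so x is NOT a limit point.
  x = q: open {q} ∋ x has {q} ∩ (A ∖ {q}) = ∅, so x is NOT a limit point.
  x = r: open {r, s} ∋ x has {r, s} ∩ (A ∖ {r}) = ∅, so x is NOT a limit point.
  x = s: open {s} ∋ x has {s} ∩ (A ∖ {s}) = ∅, so x is NOT a limit point.
  x = t: open {t} ∋ x has {t} ∩ (A ∖ {t}) = ∅, so x is NOT a limit point.
Collecting: A' = ∅.


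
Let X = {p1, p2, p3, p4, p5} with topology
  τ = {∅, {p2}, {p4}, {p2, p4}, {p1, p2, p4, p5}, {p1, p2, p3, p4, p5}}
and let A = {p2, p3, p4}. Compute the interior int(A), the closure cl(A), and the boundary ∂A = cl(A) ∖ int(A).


int(A) = {p2, p4}, cl(A) = {p1, p2, p3, p4, p5}, ∂A = {p1, p3, p5}.

Closed sets in (X, τ) are complements of opens:
  closed(X, τ) = {∅, {p3}, {p1, p3, p5}, {p1, p2, p3, p5}, {p1, p3, p4, p5}, {p1, p2, p3, p4, p5}}.
int(A) = ⋃ {U ∈ τ : U ⊆ A}. Opens contained in A: ∅, {p2}, {p4}, {p2, p4}.
Taking the union of these: int(A) = {p2, p4}.
cl(A) = ⋂ {C closed : A ⊆ C}. Closed sets containing A: {p1, p2, p3, p4, p5}.
Intersecting these: cl(A) = {p1, p2, p3, p4, p5}.
∂A = cl(A) ∖ int(A) = {p1, p2, p3, p4, p5} ∖ {p2, p4} = {p1, p3, p5}.


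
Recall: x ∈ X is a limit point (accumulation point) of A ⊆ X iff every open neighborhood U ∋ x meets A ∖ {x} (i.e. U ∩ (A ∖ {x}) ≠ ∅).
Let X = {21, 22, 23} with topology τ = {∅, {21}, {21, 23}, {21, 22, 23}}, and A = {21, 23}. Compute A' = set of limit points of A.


A' = {22, 23}

For each x ∈ X, list the open sets U ∈ τ with x ∈ U, then check whether U ∩ (A ∖ {x}) ≠ ∅ for every such U.
  x = 21: open {21} ∋ x has {21} ∩ (A ∖ {21}) = ∅, so x is NOT a limit point.
  x = 22: opens ∋ x are {21, 22, 23}; each meets A ∖ {22}, so x IS a limit point.
  x = 23: opens ∋ x are {21, 23}, {21, 22, 23}; each meets A ∖ {23}, so x IS a limit point.
Collecting: A' = {22, 23}.


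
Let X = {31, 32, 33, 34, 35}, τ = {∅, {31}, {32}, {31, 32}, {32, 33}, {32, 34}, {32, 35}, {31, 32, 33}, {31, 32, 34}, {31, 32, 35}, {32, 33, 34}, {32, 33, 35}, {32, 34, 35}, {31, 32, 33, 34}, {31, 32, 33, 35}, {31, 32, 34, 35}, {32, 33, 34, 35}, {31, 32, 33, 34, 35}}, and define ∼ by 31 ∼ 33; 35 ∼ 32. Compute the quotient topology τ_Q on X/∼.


X/∼ = {[31=33], [32=35], [34]}; |τ_Q| = 5.

Equivalence classes: [31=33], [32=35], [34].
Quotient map π: X → X/∼ sends 31 ↦ [31=33], 32 ↦ [32=35], 33 ↦ [31=33], 34 ↦ [34], 35 ↦ [32=35].
For each subset V ⊆ X/∼, compute π^{-1}(V) ⊆ X and check whether π^{-1}(V) ∈ τ. V is open in τ_Q iff π^{-1}(V) ∈ τ.
  V = {}: π^{-1}(V) = ∅ ∈ τ ✓.
  V = {[31=33]}: π^{-1}(V) = {31, 33} ∉ τ ✗.
  V = {[32=35]}: π^{-1}(V) = {32, 35} ∈ τ ✓.
  V = {[31=33], [32=35]}: π^{-1}(V) = {31, 32, 33, 35} ∈ τ ✓.
  V = {[34]}: π^{-1}(V) = {34} ∉ τ ✗.
  V = {[31=33], [34]}: π^{-1}(V) = {31, 33, 34} ∉ τ ✗.
  V = {[32=35], [34]}: π^{-1}(V) = {32, 34, 35} ∈ τ ✓.
  V = {[31=33], [32=35], [34]}: π^{-1}(V) = {31, 32, 33, 34, 35} ∈ τ ✓.
Open sets in the quotient: τ_Q = {{}, {[32=35]}, {[31=33], [32=35]}, {[32=35], [34]}, {[31=33], [32=35], [34]}} (5 elements).


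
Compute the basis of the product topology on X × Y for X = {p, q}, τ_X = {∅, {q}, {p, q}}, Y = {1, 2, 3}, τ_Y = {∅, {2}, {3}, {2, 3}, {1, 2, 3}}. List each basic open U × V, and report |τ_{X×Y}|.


Basis B = {∅ × ∅, {q} × {2}, {q} × {3}, {p, q} × {2}, {p, q} × {3}, {q} × {2, 3}, {q} × {1, 2, 3}, {p, q} × {2, 3}, {p, q} × {1, 2, 3}}; |τ_{X×Y}| = 14.

Enumerate products U × V with U ∈ τ_X, V ∈ τ_Y (deduplicated):
  ∅ × ∅ = {} (∅)
  {q} × {2} = {(q,2)}
  {q} × {3} = {(q,3)}
  {p, q} × {2} = {(p,2), (q,2)}
  {p, q} × {3} = {(p,3), (q,3)}
  {q} × {2, 3} = {(q,2), (q,3)}
  {q} × {1, 2, 3} = {(q,1), (q,2), (q,3)}
  {p, q} × {2, 3} = {(p,2), (p,3), (q,2), (q,3)}
  {p, q} × {1, 2, 3} = {(p,1), (p,2), (p,3), (q,1), (q,2), (q,3)}
These 9 distinct sets form the basis B.
Close under arbitrary unions to get τ_{X×Y}; counting gives |τ_{X×Y}| = 14.


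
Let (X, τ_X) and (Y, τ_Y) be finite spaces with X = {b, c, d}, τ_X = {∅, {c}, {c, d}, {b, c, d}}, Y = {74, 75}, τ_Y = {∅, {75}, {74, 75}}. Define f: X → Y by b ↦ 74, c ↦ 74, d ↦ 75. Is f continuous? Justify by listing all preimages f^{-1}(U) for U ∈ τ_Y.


f is NOT continuous.

Compute f^{-1}(U) for each U ∈ τ_Y:
  U = ∅: f^{-1}(U) = ∅ ∈ τ_X ✓.
  U = {75}: f^{-1}(U) = {d} ∉ τ_X ✗.
  U = {74, 75}: f^{-1}(U) = {b, c, d} ∈ τ_X ✓.
Found U = {75} with f^{-1}(U) = {d} not in τ_X. Therefore f is NOT continuous.


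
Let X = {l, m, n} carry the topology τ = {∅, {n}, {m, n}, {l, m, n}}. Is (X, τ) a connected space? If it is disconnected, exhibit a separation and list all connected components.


(X, τ) is connected.

Find clopen sets (U ∈ τ with X ∖ U ∈ τ):
  U = ∅, X ∖ U = {l, m, n} — both open, so U is clopen.
  U = {l, m, n}, X ∖ U = ∅ — both open, so U is clopen.
Only trivial clopens (∅ and X) exist, so (X, τ) is connected.
Compute connected components by grouping points that agree on all clopens:
  component: {l, m, n}


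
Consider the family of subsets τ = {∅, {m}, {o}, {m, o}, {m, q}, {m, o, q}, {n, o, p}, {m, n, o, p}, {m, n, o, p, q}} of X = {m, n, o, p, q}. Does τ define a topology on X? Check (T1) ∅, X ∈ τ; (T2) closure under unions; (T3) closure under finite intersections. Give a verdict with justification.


τ IS a topology on X.

Axiom (T1): ∅ ∈ τ? Yes; X ∈ τ? Yes.
Axiom (T2/T3): check pairwise unions and intersections of members of τ.
All pairwise intersections and unions checked — each lies in τ. Therefore τ satisfies (T1), (T2), (T3): it IS a topology on X.


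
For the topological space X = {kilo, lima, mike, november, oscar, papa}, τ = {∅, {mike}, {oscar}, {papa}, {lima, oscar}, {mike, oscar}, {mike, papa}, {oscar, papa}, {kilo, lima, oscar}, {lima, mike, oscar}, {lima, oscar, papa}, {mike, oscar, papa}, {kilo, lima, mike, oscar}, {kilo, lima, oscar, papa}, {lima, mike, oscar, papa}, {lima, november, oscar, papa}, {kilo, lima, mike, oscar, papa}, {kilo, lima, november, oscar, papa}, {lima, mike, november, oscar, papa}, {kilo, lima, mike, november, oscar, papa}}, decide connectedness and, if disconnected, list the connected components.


(X, τ) is disconnected; components = [{mike}, {kilo, lima, november, oscar, papa}].

Find clopen sets (U ∈ τ with X ∖ U ∈ τ):
  U = ∅, X ∖ U = {kilo, lima, mike, november, oscar, papa} — both open, so U is clopen.
  U = {mike}, X ∖ U = {kilo, lima, november, oscar, papa} — both open, so U is clopen.
  U = {kilo, lima, november, oscar, papa}, X ∖ U = {mike} — both open, so U is clopen.
  U = {kilo, lima, mike, november, oscar, papa}, X ∖ U = ∅ — both open, so U is clopen.
Nontrivial clopen(s) exist: e.g. {kilo, lima, november, oscar, papa}. So (X, τ) is disconnected.
Compute connected components by grouping points that agree on all clopens:
  component: {mike}
  component: {kilo, lima, november, oscar, papa}


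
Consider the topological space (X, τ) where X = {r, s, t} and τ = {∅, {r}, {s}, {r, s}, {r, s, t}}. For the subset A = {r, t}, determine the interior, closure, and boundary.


int(A) = {r}, cl(A) = {r, t}, ∂A = {t}.

Closed sets in (X, τ) are complements of opens:
  closed(X, τ) = {∅, {t}, {r, t}, {s, t}, {r, s, t}}.
int(A) = ⋃ {U ∈ τ : U ⊆ A}. Opens contained in A: ∅, {r}.
Taking the union of these: int(A) = {r}.
cl(A) = ⋂ {C closed : A ⊆ C}. Closed sets containing A: {r, t}, {r, s, t}.
Intersecting these: cl(A) = {r, t}.
∂A = cl(A) ∖ int(A) = {r, t} ∖ {r} = {t}.


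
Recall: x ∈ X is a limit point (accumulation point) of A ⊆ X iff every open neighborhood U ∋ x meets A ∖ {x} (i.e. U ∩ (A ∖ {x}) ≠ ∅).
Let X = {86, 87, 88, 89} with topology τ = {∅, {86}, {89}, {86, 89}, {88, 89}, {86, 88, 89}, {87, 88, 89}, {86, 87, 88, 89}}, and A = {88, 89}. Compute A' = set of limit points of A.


A' = {87, 88}

For each x ∈ X, list the open sets U ∈ τ with x ∈ U, then check whether U ∩ (A ∖ {x}) ≠ ∅ for every such U.
  x = 86: open {86} ∋ x has {86} ∩ (A ∖ {86}) = ∅, so x is NOT a limit point.
  x = 87: opens ∋ x are {87, 88, 89}, {86, 87, 88, 89}; each meets A ∖ {87}, so x IS a limit point.
  x = 88: opens ∋ x are {88, 89}, {86, 88, 89}, {87, 88, 89}, {86, 87, 88, 89}; each meets A ∖ {88}, so x IS a limit point.
  x = 89: open {89} ∋ x has {89} ∩ (A ∖ {89}) = ∅, so x is NOT a limit point.
Collecting: A' = {87, 88}.


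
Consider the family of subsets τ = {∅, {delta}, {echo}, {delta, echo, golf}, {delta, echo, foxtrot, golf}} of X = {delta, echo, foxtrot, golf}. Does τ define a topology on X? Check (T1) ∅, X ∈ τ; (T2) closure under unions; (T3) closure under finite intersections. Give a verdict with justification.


τ is NOT a topology on X.

Axiom (T1): ∅ ∈ τ? Yes; X ∈ τ? Yes.
Axiom (T2/T3): check pairwise unions and intersections of members of τ.
Counterexample for (T2): {delta} ∪ {echo} = {delta, echo} ∉ τ. Therefore τ is NOT a topology.


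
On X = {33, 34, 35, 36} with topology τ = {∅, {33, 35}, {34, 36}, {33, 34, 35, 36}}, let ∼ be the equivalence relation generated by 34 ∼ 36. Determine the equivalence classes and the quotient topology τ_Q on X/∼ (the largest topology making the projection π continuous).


X/∼ = {[33], [34=36], [35]}; |τ_Q| = 4.

Equivalence classes: [33], [34=36], [35].
Quotient map π: X → X/∼ sends 33 ↦ [33], 34 ↦ [34=36], 35 ↦ [35], 36 ↦ [34=36].
For each subset V ⊆ X/∼, compute π^{-1}(V) ⊆ X and check whether π^{-1}(V) ∈ τ. V is open in τ_Q iff π^{-1}(V) ∈ τ.
  V = {}: π^{-1}(V) = ∅ ∈ τ ✓.
  V = {[33]}: π^{-1}(V) = {33} ∉ τ ✗.
  V = {[34=36]}: π^{-1}(V) = {34, 36} ∈ τ ✓.
  V = {[33], [34=36]}: π^{-1}(V) = {33, 34, 36} ∉ τ ✗.
  V = {[35]}: π^{-1}(V) = {35} ∉ τ ✗.
  V = {[33], [35]}: π^{-1}(V) = {33, 35} ∈ τ ✓.
  V = {[34=36], [35]}: π^{-1}(V) = {34, 35, 36} ∉ τ ✗.
  V = {[33], [34=36], [35]}: π^{-1}(V) = {33, 34, 35, 36} ∈ τ ✓.
Open sets in the quotient: τ_Q = {{}, {[34=36]}, {[33], [35]}, {[33], [34=36], [35]}} (4 elements).


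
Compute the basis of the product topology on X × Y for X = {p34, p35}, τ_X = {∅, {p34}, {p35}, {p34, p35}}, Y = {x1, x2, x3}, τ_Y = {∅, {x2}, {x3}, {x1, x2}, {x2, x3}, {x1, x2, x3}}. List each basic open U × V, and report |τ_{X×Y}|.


Basis B = {∅ × ∅, {p34} × {x2}, {p34} × {x3}, {p35} × {x2}, {p35} × {x3}, {p34} × {x1, x2}, {p34} × {x2, x3}, {p34, p35} × {x2}, {p34, p35} × {x3}, {p35} × {x1, x2}, {p35} × {x2, x3}, {p34} × {x1, x2, x3}, {p35} × {x1, x2, x3}, {p34, p35} × {x1, x2}, {p34, p35} × {x2, x3}, {p34, p35} × {x1, x2, x3}}; |τ_{X×Y}| = 36.

Enumerate products U × V with U ∈ τ_X, V ∈ τ_Y (deduplicated):
  ∅ × ∅ = {} (∅)
  {p34} × {x2} = {(p34,x2)}
  {p34} × {x3} = {(p34,x3)}
  {p35} × {x2} = {(p35,x2)}
  {p35} × {x3} = {(p35,x3)}
  {p34} × {x1, x2} = {(p34,x1), (p34,x2)}
  {p34} × {x2, x3} = {(p34,x2), (p34,x3)}
  {p34, p35} × {x2} = {(p34,x2), (p35,x2)}
  {p34, p35} × {x3} = {(p34,x3), (p35,x3)}
  {p35} × {x1, x2} = {(p35,x1), (p35,x2)}
  {p35} × {x2, x3} = {(p35,x2), (p35,x3)}
  {p34} × {x1, x2, x3} = {(p34,x1), (p34,x2), (p34,x3)}
  {p35} × {x1, x2, x3} = {(p35,x1), (p35,x2), (p35,x3)}
  {p34, p35} × {x1, x2} = {(p34,x1), (p34,x2), (p35,x1), (p35,x2)}
  {p34, p35} × {x2, x3} = {(p34,x2), (p34,x3), (p35,x2), (p35,x3)}
  {p34, p35} × {x1, x2, x3} = {(p34,x1), (p34,x2), (p34,x3), (p35,x1), (p35,x2), (p35,x3)}
These 16 distinct sets form the basis B.
Close under arbitrary unions to get τ_{X×Y}; counting gives |τ_{X×Y}| = 36.


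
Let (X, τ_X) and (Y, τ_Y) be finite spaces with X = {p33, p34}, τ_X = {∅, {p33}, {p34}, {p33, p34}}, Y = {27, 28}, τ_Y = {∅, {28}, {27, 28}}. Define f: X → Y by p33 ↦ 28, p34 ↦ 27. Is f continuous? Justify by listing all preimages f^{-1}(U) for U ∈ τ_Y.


f IS continuous.

Compute f^{-1}(U) for each U ∈ τ_Y:
  U = ∅: f^{-1}(U) = ∅ ∈ τ_X ✓.
  U = {28}: f^{-1}(U) = {p33} ∈ τ_X ✓.
  U = {27, 28}: f^{-1}(U) = {p33, p34} ∈ τ_X ✓.
Every preimage lies in τ_X, so f IS continuous.


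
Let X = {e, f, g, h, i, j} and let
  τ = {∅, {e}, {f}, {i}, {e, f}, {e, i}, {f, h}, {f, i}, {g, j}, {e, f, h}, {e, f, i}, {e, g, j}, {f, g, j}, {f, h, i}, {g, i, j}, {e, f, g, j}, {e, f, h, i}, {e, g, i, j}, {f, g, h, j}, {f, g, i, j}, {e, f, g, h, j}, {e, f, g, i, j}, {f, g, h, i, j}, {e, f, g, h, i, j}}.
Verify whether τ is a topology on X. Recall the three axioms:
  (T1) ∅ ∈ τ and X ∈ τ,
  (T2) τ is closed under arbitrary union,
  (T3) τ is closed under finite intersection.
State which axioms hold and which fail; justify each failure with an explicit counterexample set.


τ IS a topology on X.

Axiom (T1): ∅ ∈ τ? Yes; X ∈ τ? Yes.
Axiom (T2/T3): check pairwise unions and intersections of members of τ.
All pairwise intersections and unions checked — each lies in τ. Therefore τ satisfies (T1), (T2), (T3): it IS a topology on X.


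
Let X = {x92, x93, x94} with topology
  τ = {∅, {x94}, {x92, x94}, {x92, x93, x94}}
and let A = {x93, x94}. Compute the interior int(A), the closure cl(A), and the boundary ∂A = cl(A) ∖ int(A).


int(A) = {x94}, cl(A) = {x92, x93, x94}, ∂A = {x92, x93}.

Closed sets in (X, τ) are complements of opens:
  closed(X, τ) = {∅, {x93}, {x92, x93}, {x92, x93, x94}}.
int(A) = ⋃ {U ∈ τ : U ⊆ A}. Opens contained in A: ∅, {x94}.
Taking the union of these: int(A) = {x94}.
cl(A) = ⋂ {C closed : A ⊆ C}. Closed sets containing A: {x92, x93, x94}.
Intersecting these: cl(A) = {x92, x93, x94}.
∂A = cl(A) ∖ int(A) = {x92, x93, x94} ∖ {x94} = {x92, x93}.


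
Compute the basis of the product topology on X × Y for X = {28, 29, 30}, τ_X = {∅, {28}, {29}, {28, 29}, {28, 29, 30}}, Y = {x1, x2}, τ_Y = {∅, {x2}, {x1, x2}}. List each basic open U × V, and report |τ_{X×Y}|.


Basis B = {∅ × ∅, {28} × {x2}, {29} × {x2}, {28} × {x1, x2}, {28, 29} × {x2}, {29} × {x1, x2}, {28, 29, 30} × {x2}, {28, 29} × {x1, x2}, {28, 29, 30} × {x1, x2}}; |τ_{X×Y}| = 14.

Enumerate products U × V with U ∈ τ_X, V ∈ τ_Y (deduplicated):
  ∅ × ∅ = {} (∅)
  {28} × {x2} = {(28,x2)}
  {29} × {x2} = {(29,x2)}
  {28} × {x1, x2} = {(28,x1), (28,x2)}
  {28, 29} × {x2} = {(28,x2), (29,x2)}
  {29} × {x1, x2} = {(29,x1), (29,x2)}
  {28, 29, 30} × {x2} = {(28,x2), (29,x2), (30,x2)}
  {28, 29} × {x1, x2} = {(28,x1), (28,x2), (29,x1), (29,x2)}
  {28, 29, 30} × {x1, x2} = {(28,x1), (28,x2), (29,x1), (29,x2), (30,x1), (30,x2)}
These 9 distinct sets form the basis B.
Close under arbitrary unions to get τ_{X×Y}; counting gives |τ_{X×Y}| = 14.
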